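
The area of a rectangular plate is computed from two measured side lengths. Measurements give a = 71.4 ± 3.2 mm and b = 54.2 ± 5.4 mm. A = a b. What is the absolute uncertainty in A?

Each factor contributes (exponent × relative error)² to (δA/A)²:
  (1·δa/a)² = (1×0.0448)² = 0.00201;  (1·δb/b)² = (1×0.0996)² = 0.00993
δA/A = √(0.0119) = 0.109
A = 3870 mm^2, so δA = 0.109 × 3870 = 423 mm^2.

423 mm^2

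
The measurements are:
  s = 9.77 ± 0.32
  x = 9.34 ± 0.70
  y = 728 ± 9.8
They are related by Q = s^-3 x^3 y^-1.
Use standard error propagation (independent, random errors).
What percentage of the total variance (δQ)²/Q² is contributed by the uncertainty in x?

83.7%

(δQ/Q)² = (-3·δs/s)² + (3·δx/x)² + (-1·δy/y)²
  s term: (-3×0.0328)² = 0.00966
  x term: (3×0.0749)² = 0.0506
  y term: (-1×0.0135)² = 0.000181
Total = 0.0604. Share from x = 0.0506/0.0604 = 0.837.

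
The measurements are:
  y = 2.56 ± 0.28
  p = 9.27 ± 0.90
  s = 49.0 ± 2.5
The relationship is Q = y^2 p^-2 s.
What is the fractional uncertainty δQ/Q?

Relative error in a monomial: (δQ/Q)² = Σ (nᵢ · δxᵢ/xᵢ)².
  (2·δy/y)² = (2×0.109)² = 0.0479;  (-2·δp/p)² = (-2×0.0971)² = 0.0377;  (1·δs/s)² = (1×0.0510)² = 0.00260
δQ/Q = √(0.0882) = 0.297

0.297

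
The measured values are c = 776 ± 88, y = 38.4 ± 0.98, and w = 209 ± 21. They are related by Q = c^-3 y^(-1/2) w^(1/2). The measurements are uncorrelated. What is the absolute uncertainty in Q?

1.72e-09

Products/powers → add relative errors in quadrature, weighted by exponent:
  (-3·δc/c)² = (-3×0.113)² = 0.116;  (−½·δy/y)² = (-0.5×0.0255)² = 0.000163;  (½·δw/w)² = (0.5×0.100)² = 0.00252
δQ/Q = √(0.118) = 0.344
Q = 4.99e-09, so δQ = 0.344 × 4.99e-09 = 1.72e-09.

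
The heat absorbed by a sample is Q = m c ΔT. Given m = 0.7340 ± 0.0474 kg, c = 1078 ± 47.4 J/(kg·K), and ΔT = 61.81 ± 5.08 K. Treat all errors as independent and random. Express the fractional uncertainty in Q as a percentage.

Since Q is a product/quotient, work with relative uncertainties:
  (1·δm/m)² = (1×0.0646)² = 0.00417;  (1·δc/c)² = (1×0.0440)² = 0.00193;  (1·δΔT/ΔT)² = (1×0.0822)² = 0.00675
δQ/Q = √(0.0129) = 0.113

11.3%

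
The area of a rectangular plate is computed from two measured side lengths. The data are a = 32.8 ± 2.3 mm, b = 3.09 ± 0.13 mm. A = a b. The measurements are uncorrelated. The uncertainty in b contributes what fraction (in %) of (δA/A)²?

26.5%

(δA/A)² = (1·δa/a)² + (1·δb/b)²
  a term: (1×0.0701)² = 0.00492
  b term: (1×0.0421)² = 0.00177
Total = 0.00669. Share from b = 0.00177/0.00669 = 0.265.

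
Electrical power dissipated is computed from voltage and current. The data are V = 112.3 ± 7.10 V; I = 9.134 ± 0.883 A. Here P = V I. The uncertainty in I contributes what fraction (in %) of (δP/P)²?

(δP/P)² = (1·δV/V)² + (1·δI/I)²
  V term: (1×0.0632)² = 0.00400
  I term: (1×0.0967)² = 0.00935
Total = 0.0133. Share from I = 0.00935/0.0133 = 0.700.

70.0%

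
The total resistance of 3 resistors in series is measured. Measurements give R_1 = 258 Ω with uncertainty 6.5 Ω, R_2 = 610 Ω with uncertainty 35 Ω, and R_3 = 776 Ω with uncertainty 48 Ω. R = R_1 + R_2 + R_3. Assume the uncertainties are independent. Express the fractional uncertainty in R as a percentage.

R is a linear combination, so absolute uncertainties add in quadrature:
  (δR_1)² = 42.2;  (δR_2)² = 1220;  (δR_3)² = 2300
δR = √(3570) = 59.8 Ω
R = 1640 Ω, so δR/R = 59.8/1640 = 0.0364.

3.64%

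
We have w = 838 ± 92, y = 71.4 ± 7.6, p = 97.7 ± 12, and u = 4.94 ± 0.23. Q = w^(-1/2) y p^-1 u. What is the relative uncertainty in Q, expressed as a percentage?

Since Q is a product/quotient, work with relative uncertainties:
  (−½·δw/w)² = (-0.5×0.110)² = 0.00301;  (1·δy/y)² = (1×0.106)² = 0.0113;  (-1·δp/p)² = (-1×0.123)² = 0.0151;  (1·δu/u)² = (1×0.0466)² = 0.00217
δQ/Q = √(0.0316) = 0.178

17.8%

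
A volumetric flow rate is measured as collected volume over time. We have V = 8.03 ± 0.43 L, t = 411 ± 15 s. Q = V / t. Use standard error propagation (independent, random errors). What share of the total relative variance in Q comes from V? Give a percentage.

(δQ/Q)² = (1·δV/V)² + (-1·δt/t)²
  V term: (1×0.0535)² = 0.00287
  t term: (-1×0.0365)² = 0.00133
Total = 0.00420. Share from V = 0.00287/0.00420 = 0.683.

68.3%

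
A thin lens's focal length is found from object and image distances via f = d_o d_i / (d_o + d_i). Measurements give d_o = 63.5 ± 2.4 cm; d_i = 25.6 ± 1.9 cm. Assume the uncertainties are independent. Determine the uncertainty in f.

∂f/∂d_o = (d_i/(d_o+d_i))² = 0.0826;  ∂f/∂d_i = (d_o/(d_o+d_i))² = 0.508
δf = √((∂f/∂d_o · δd_o)² + (∂f/∂d_i · δd_i)²) = √(0.0393 + 0.931) = 0.985 cm

0.985 cm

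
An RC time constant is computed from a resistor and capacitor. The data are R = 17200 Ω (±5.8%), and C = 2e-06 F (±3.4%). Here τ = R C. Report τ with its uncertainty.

0.0344 ± 0.00231 s

τ is a product of powers, so relative uncertainties combine in quadrature:
  (1·δR/R)² = (1×0.0580)² = 0.00336;  (1·δC/C)² = (1×0.0340)² = 0.00116
δτ/τ = √(0.00452) = 0.0672
τ = 0.0344 s, so δτ = 0.0672 × 0.0344 = 0.00231 s.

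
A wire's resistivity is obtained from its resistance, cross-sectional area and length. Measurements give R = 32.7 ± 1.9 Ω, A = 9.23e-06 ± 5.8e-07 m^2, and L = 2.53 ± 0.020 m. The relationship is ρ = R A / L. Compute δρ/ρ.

0.0859

Each factor contributes (exponent × relative error)² to (δρ/ρ)²:
  (1·δR/R)² = (1×0.0581)² = 0.00338;  (1·δA/A)² = (1×0.0628)² = 0.00395;  (-1·δL/L)² = (-1×0.00791)² = 6.25e-05
δρ/ρ = √(0.00739) = 0.0859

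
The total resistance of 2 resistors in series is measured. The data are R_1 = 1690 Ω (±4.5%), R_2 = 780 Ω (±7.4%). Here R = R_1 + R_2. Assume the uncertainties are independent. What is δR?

95.5 Ω

Absolute uncertainties add in quadrature for a linear combination:
  (δR_1)² = 5780;  (δR_2)² = 3330
δR = √(9120) = 95.5 Ω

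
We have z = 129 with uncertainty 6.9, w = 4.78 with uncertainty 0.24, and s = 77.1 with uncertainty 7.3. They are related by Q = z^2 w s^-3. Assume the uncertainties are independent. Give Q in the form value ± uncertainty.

0.174 ± 0.0534

Each factor contributes (exponent × relative error)² to (δQ/Q)²:
  (2·δz/z)² = (2×0.0535)² = 0.0114;  (1·δw/w)² = (1×0.0502)² = 0.00252;  (-3·δs/s)² = (-3×0.0947)² = 0.0807
δQ/Q = √(0.0946) = 0.308
Q = 0.174, so δQ = 0.308 × 0.174 = 0.0534.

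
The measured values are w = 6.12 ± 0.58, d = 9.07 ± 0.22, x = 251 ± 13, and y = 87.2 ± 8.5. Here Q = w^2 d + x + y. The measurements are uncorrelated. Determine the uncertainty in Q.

66.7

Let p = w^2·d = 340. δp/p = √((2·δw/w)² + (1·δd/d)²) = √(0.0359 + 0.000588) = 0.191, so δp = 64.9.
Q = p + x + y: δQ = √(δp² + δx² + δy²) = √(4210 + 169 + 72.2) = 66.7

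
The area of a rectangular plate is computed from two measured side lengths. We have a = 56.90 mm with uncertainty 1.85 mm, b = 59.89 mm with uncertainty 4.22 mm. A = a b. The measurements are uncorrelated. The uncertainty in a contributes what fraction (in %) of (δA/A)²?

17.6%

(δA/A)² = (1·δa/a)² + (1·δb/b)²
  a term: (1×0.0325)² = 0.00106
  b term: (1×0.0705)² = 0.00496
Total = 0.00602. Share from a = 0.00106/0.00602 = 0.176.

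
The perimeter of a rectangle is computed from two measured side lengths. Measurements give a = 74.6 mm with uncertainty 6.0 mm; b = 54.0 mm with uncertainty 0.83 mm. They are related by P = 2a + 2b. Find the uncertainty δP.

Each term contributes (cᵢ δxᵢ)² to (δP)²:
  (2·δa)² = 144;  (2·δb)² = 2.76
δP = √(147) = 12.1 mm

12.1 mm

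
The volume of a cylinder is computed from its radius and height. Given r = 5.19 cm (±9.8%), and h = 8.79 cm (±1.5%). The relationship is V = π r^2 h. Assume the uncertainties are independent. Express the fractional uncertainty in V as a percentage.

Each factor contributes (exponent × relative error)² to (δV/V)²:
  (2·δr/r)² = (2×0.0980)² = 0.0384;  (1·δh/h)² = (1×0.0150)² = 0.000225
δV/V = √(0.0386) = 0.197

19.7%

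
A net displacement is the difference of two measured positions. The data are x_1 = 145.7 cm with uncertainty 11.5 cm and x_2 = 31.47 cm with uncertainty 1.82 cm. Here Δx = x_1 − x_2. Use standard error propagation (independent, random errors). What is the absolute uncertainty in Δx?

11.6 cm

Sums and differences: (δΔx)² = Σ (cᵢ δxᵢ)².
  (δx_1)² = 132;  (δx_2)² = 3.31
δΔx = √(136) = 11.6 cm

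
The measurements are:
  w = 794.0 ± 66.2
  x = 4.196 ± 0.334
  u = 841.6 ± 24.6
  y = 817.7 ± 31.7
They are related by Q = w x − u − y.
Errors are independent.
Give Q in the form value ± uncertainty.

1672 ± 386

Let p = w·x = 3332. δp/p = √((1·δw/w)² + (1·δx/x)²) = √(0.00695 + 0.00634) = 0.115, so δp = 384.
Q = p − u − y: δQ = √(δp² + δu² + δy²) = √(1.47e+05 + 605 + 1000) = 386
Q = 1672.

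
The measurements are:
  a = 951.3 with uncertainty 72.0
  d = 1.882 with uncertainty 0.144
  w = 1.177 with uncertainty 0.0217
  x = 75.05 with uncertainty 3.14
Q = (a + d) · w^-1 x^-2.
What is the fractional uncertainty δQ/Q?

Let u = a + d = 953.2. δu = √(δa² + δd²) = √(5180 + 0.0207) = 72.0, so δu/u = 0.0755.
Q is then a monomial in u, w, x:
δQ/Q = √((δu/u)² + (-1·δw/w)² + (-2·δx/x)²) = √(0.00571 + 0.000340 + 0.00700) = 0.114

0.114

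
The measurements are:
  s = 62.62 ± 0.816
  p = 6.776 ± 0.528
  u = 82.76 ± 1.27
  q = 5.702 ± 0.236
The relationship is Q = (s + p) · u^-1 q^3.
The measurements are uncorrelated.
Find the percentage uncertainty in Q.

12.6%

Let w = s + p = 69.40. δw = √(δs² + δp²) = √(0.666 + 0.279) = 0.972, so δw/w = 0.0140.
Q is then a monomial in w, u, q:
δQ/Q = √((δw/w)² + (-1·δu/u)² + (3·δq/q)²) = √(0.000196 + 0.000235 + 0.0154) = 0.126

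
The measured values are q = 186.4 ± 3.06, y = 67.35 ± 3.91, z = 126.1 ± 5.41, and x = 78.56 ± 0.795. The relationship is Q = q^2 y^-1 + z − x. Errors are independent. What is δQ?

34.8

Let p = q^2·y^-1 = 515.9. δp/p = √((2·δq/q)² + (-1·δy/y)²) = √(0.00108 + 0.00337) = 0.0667, so δp = 34.4.
Q = p + z − x: δQ = √(δp² + δz² + δx²) = √(1180 + 29.3 + 0.632) = 34.8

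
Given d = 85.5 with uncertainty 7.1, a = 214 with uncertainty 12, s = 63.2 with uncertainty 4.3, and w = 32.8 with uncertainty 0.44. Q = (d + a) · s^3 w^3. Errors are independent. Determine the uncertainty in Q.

Let u = d + a = 300. δu = √(δd² + δa²) = √(50.4 + 144) = 13.9, so δu/u = 0.0466.
Q is then a monomial in u, s, w:
δQ/Q = √((δu/u)² + (3·δs/s)² + (3·δw/w)²) = √(0.00217 + 0.0417 + 0.00162) = 0.213
Q = 2.67e+12, so δQ = 0.213 × 2.67e+12 = 5.69e+11.

5.69e+11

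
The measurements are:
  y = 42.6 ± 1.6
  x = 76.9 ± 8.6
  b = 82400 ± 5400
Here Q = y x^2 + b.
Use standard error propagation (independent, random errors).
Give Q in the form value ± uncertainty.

(3.34 ± 0.574) × 10^5

Let p = y·x^2 = 2.52e+05. δp/p = √((1·δy/y)² + (2·δx/x)²) = √(0.00141 + 0.0500) = 0.227, so δp = 57100.
Q = p + b: δQ = √(δp² + δb²) = √(3.26e+09 + 2.92e+07) = 57400
Q = 3.34e+05.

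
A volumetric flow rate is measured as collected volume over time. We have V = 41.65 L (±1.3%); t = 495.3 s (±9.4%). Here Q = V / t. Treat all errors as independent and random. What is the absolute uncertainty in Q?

0.00798 L/s

Relative error in a monomial: (δQ/Q)² = Σ (nᵢ · δxᵢ/xᵢ)².
  (1·δV/V)² = (1×0.0130)² = 0.000169;  (-1·δt/t)² = (-1×0.0940)² = 0.00884
δQ/Q = √(0.00901) = 0.0949
Q = 0.08409 L/s, so δQ = 0.0949 × 0.08409 = 0.00798 L/s.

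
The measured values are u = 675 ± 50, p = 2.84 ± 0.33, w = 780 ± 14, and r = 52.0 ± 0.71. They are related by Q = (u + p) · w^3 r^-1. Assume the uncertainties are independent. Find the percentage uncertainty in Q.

Let h = u + p = 678. δh = √(δu² + δp²) = √(2500 + 0.109) = 50.0, so δh/h = 0.0738.
Q is then a monomial in h, w, r:
δQ/Q = √((δh/h)² + (3·δw/w)² + (-1·δr/r)²) = √(0.00544 + 0.00290 + 0.000186) = 0.0923

9.23%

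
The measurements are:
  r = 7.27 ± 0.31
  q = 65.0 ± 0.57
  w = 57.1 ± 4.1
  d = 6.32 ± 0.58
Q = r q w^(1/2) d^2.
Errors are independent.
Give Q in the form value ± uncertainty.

(1.43 ± 0.274) × 10^5

For a monomial Q ∝ r, q, w^(1/2), d^2, fractional errors add in quadrature:
  (1·δr/r)² = (1×0.0426)² = 0.00182;  (1·δq/q)² = (1×0.00877)² = 7.69e-05;  (½·δw/w)² = (0.5×0.0718)² = 0.00129;  (2·δd/d)² = (2×0.0918)² = 0.0337
δQ/Q = √(0.0369) = 0.192
Q = 1.43e+05, so δQ = 0.192 × 1.43e+05 = 27400.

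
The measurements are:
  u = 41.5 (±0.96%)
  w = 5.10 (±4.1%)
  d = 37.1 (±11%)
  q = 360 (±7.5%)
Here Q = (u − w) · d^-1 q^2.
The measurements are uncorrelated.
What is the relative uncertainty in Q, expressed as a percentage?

18.6%

Let h = u − w = 36.4. δh = √(δu² + δw²) = √(0.159 + 0.0437) = 0.450, so δh/h = 0.0124.
Q is then a monomial in h, d, q:
δQ/Q = √((δh/h)² + (-1·δd/d)² + (2·δq/q)²) = √(0.000153 + 0.0121 + 0.0225) = 0.186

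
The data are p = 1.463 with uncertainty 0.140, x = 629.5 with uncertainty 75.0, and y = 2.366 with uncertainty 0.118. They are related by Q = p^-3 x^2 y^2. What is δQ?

2.74e+05

Relative error in a monomial: (δQ/Q)² = Σ (nᵢ · δxᵢ/xᵢ)².
  (-3·δp/p)² = (-3×0.0957)² = 0.0824;  (2·δx/x)² = (2×0.119)² = 0.0568;  (2·δy/y)² = (2×0.0499)² = 0.00995
δQ/Q = √(0.149) = 0.386
Q = 708400, so δQ = 0.386 × 708400 = 2.74e+05.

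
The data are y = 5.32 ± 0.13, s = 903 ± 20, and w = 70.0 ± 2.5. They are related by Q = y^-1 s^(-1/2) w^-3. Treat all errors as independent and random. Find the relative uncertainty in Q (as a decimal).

0.110

Since Q is a product/quotient, work with relative uncertainties:
  (-1·δy/y)² = (-1×0.0244)² = 0.000597;  (−½·δs/s)² = (-0.5×0.0221)² = 0.000123;  (-3·δw/w)² = (-3×0.0357)² = 0.0115
δQ/Q = √(0.0122) = 0.110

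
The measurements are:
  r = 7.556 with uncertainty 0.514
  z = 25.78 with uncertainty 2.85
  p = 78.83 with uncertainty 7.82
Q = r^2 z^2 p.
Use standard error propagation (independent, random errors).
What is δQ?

Each factor contributes (exponent × relative error)² to (δQ/Q)²:
  (2·δr/r)² = (2×0.0680)² = 0.0185;  (2·δz/z)² = (2×0.111)² = 0.0489;  (1·δp/p)² = (1×0.0992)² = 0.00984
δQ/Q = √(0.0772) = 0.278
Q = 2.991e+06, so δQ = 0.278 × 2.991e+06 = 8.31e+05.

8.31e+05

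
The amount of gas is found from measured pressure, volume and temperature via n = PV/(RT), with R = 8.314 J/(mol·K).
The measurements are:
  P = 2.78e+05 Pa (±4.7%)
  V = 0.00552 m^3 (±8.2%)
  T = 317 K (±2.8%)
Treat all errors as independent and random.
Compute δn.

0.0574 mol

Each factor contributes (exponent × relative error)² to (δn/n)²:
  (1·δP/P)² = (1×0.0470)² = 0.00221;  (1·δV/V)² = (1×0.0820)² = 0.00672;  (-1·δT/T)² = (-1×0.0280)² = 0.000784
δn/n = √(0.00972) = 0.0986
n = 0.582 mol, so δn = 0.0986 × 0.582 = 0.0574 mol.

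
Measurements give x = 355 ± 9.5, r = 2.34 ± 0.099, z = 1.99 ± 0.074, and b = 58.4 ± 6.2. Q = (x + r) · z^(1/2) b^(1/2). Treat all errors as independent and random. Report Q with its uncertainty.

Let u = x + r = 357. δu = √(δx² + δr²) = √(90.2 + 0.00980) = 9.50, so δu/u = 0.0266.
Q is then a monomial in u, z, b:
δQ/Q = √((δu/u)² + (½·δz/z)² + (½·δb/b)²) = √(0.000707 + 0.000346 + 0.00282) = 0.0622
Q = 3850, so δQ = 0.0622 × 3850 = 240.

3850 ± 240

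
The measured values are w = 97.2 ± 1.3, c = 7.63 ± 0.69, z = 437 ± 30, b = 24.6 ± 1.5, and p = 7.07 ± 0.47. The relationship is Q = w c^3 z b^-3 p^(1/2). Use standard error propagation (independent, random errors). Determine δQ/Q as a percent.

Q is a product of powers, so relative uncertainties combine in quadrature:
  (1·δw/w)² = (1×0.0134)² = 0.000179;  (3·δc/c)² = (3×0.0904)² = 0.0736;  (1·δz/z)² = (1×0.0686)² = 0.00471;  (-3·δb/b)² = (-3×0.0610)² = 0.0335;  (½·δp/p)² = (0.5×0.0665)² = 0.00110
δQ/Q = √(0.113) = 0.336

33.6%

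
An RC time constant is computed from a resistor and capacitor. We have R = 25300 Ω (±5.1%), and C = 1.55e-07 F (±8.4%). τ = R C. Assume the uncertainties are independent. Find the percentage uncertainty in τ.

Relative error in a monomial: (δτ/τ)² = Σ (nᵢ · δxᵢ/xᵢ)².
  (1·δR/R)² = (1×0.0510)² = 0.00260;  (1·δC/C)² = (1×0.0840)² = 0.00706
δτ/τ = √(0.00966) = 0.0983

9.83%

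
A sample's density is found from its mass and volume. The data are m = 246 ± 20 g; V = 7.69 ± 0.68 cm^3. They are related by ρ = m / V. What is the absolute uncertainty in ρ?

3.84 g/cm^3

For a monomial ρ ∝ m, V^-1, fractional errors add in quadrature:
  (1·δm/m)² = (1×0.0813)² = 0.00661;  (-1·δV/V)² = (-1×0.0884)² = 0.00782
δρ/ρ = √(0.0144) = 0.120
ρ = 32.0 g/cm^3, so δρ = 0.120 × 32.0 = 3.84 g/cm^3.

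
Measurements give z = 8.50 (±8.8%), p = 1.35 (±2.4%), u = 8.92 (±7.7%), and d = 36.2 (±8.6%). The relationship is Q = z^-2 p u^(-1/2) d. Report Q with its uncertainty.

0.226 ± 0.0455

Since Q is a product/quotient, work with relative uncertainties:
  (-2·δz/z)² = (-2×0.0880)² = 0.0310;  (1·δp/p)² = (1×0.0240)² = 0.000576;  (−½·δu/u)² = (-0.5×0.0770)² = 0.00148;  (1·δd/d)² = (1×0.0860)² = 0.00740
δQ/Q = √(0.0404) = 0.201
Q = 0.226, so δQ = 0.201 × 0.226 = 0.0455.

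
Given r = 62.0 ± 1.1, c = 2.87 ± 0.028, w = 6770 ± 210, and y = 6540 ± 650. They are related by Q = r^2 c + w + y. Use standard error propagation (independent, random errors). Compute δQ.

795

Let p = r^2·c = 11000. δp/p = √((2·δr/r)² + (1·δc/c)²) = √(0.00126 + 9.52e-05) = 0.0368, so δp = 406.
Q = p + w + y: δQ = √(δp² + δw² + δy²) = √(1.65e+05 + 44100 + 4.22e+05) = 795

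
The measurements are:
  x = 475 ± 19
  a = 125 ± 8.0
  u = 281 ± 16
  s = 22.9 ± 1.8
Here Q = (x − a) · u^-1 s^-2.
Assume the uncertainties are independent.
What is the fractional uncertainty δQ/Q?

0.177

Let w = x − a = 350. δw = √(δx² + δa²) = √(361 + 64.0) = 20.6, so δw/w = 0.0589.
Q is then a monomial in w, u, s:
δQ/Q = √((δw/w)² + (-1·δu/u)² + (-2·δs/s)²) = √(0.00347 + 0.00324 + 0.0247) = 0.177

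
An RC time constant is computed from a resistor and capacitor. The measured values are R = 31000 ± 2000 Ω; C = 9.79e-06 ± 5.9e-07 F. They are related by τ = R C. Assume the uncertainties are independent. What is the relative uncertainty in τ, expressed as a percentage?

8.83%

τ is a product of powers, so relative uncertainties combine in quadrature:
  (1·δR/R)² = (1×0.0645)² = 0.00416;  (1·δC/C)² = (1×0.0603)² = 0.00363
δτ/τ = √(0.00779) = 0.0883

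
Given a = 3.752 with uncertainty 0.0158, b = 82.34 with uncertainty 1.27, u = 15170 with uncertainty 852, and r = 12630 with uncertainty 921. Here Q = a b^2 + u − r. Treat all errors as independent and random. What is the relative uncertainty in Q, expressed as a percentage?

5.30%

Let p = a·b^2 = 25440. δp/p = √((1·δa/a)² + (2·δb/b)²) = √(1.77e-05 + 0.000952) = 0.0311, so δp = 792.
Q = p + u − r: δQ = √(δp² + δu² + δr²) = √(6.27e+05 + 7.26e+05 + 8.48e+05) = 1480
Q = 27980, so δQ/Q = 1480/27980 = 0.0530.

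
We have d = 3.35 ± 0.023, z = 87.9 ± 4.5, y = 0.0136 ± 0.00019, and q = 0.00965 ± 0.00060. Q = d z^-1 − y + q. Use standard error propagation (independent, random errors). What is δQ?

0.00207

Let p = d·z^-1 = 0.0381. δp/p = √((1·δd/d)² + (-1·δz/z)²) = √(4.71e-05 + 0.00262) = 0.0517, so δp = 0.00197.
Q = p − y + q: δQ = √(δp² + δy² + δq²) = √(3.88e-06 + 3.61e-08 + 3.6e-07) = 0.00207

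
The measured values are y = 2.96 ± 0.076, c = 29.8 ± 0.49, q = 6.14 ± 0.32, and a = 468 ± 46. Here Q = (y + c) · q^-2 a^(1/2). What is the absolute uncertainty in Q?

2.18

Let u = y + c = 32.8. δu = √(δy² + δc²) = √(0.00578 + 0.240) = 0.496, so δu/u = 0.0151.
Q is then a monomial in u, q, a:
δQ/Q = √((δu/u)² + (-2·δq/q)² + (½·δa/a)²) = √(0.000229 + 0.0109 + 0.00242) = 0.116
Q = 18.8, so δQ = 0.116 × 18.8 = 2.18.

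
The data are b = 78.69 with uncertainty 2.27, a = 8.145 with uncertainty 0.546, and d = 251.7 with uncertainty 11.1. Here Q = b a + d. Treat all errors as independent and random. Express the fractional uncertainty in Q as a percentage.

5.39%

Let p = b·a = 640.9. δp/p = √((1·δb/b)² + (1·δa/a)²) = √(0.000832 + 0.00449) = 0.0730, so δp = 46.8.
Q = p + d: δQ = √(δp² + δd²) = √(2190 + 123) = 48.1
Q = 892.6, so δQ/Q = 48.1/892.6 = 0.0539.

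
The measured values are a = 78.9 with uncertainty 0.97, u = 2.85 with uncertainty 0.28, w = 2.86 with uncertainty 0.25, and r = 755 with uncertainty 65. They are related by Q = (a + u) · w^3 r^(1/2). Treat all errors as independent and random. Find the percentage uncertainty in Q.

26.6%

Let h = a + u = 81.8. δh = √(δa² + δu²) = √(0.941 + 0.0784) = 1.01, so δh/h = 0.0123.
Q is then a monomial in h, w, r:
δQ/Q = √((δh/h)² + (3·δw/w)² + (½·δr/r)²) = √(0.000153 + 0.0688 + 0.00185) = 0.266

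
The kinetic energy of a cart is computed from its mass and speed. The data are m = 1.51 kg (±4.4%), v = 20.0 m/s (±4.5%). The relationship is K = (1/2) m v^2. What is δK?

30.3 J

Products/powers → add relative errors in quadrature, weighted by exponent:
  (1·δm/m)² = (1×0.0440)² = 0.00194;  (2·δv/v)² = (2×0.0450)² = 0.00810
δK/K = √(0.0100) = 0.100
K = 302 J, so δK = 0.100 × 302 = 30.3 J.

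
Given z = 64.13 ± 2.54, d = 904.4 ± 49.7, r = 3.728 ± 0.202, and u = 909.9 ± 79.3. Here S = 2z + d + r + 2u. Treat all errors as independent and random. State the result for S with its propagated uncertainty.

2856 ± 166

For a sum/difference, combine absolute errors in quadrature:
  (2·δz)² = 25.8;  (δd)² = 2470;  (δr)² = 0.0408;  (2·δu)² = 25200
δS = √(27600) = 166
S = 2856.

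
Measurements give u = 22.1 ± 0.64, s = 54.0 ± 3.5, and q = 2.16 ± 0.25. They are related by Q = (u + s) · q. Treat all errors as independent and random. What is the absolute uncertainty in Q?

Let w = u + s = 76.1. δw = √(δu² + δs²) = √(0.410 + 12.2) = 3.56, so δw/w = 0.0468.
Q is then a monomial in w, q:
δQ/Q = √((δw/w)² + (1·δq/q)²) = √(0.00219 + 0.0134) = 0.125
Q = 164, so δQ = 0.125 × 164 = 20.5.

20.5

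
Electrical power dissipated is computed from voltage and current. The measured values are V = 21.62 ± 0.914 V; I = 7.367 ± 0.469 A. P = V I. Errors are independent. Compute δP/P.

0.0764

Each factor contributes (exponent × relative error)² to (δP/P)²:
  (1·δV/V)² = (1×0.0423)² = 0.00179;  (1·δI/I)² = (1×0.0637)² = 0.00405
δP/P = √(0.00584) = 0.0764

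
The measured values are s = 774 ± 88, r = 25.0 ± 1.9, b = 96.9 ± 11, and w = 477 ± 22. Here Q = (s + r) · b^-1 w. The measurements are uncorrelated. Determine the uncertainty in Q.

648

Let u = s + r = 799. δu = √(δs² + δr²) = √(7740 + 3.61) = 88.0, so δu/u = 0.110.
Q is then a monomial in u, b, w:
δQ/Q = √((δu/u)² + (-1·δb/b)² + (1·δw/w)²) = √(0.0121 + 0.0129 + 0.00213) = 0.165
Q = 3930, so δQ = 0.165 × 3930 = 648.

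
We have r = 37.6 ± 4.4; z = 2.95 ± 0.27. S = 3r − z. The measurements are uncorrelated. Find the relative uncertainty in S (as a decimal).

0.120

Absolute uncertainties add in quadrature for a linear combination:
  (3·δr)² = 174;  (δz)² = 0.0729
δS = √(174) = 13.2
S = 110, so δS/S = 13.2/110 = 0.120.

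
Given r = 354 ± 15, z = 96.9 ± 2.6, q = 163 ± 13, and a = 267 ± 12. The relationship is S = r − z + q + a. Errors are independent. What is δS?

23.3

Sums and differences: (δS)² = Σ (cᵢ δxᵢ)².
  (δr)² = 225;  (δz)² = 6.76;  (δq)² = 169;  (δa)² = 144
δS = √(545) = 23.3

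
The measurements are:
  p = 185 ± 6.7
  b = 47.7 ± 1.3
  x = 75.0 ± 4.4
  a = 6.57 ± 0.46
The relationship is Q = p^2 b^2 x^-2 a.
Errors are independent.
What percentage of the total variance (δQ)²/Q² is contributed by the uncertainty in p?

19.5%

(δQ/Q)² = (2·δp/p)² + (2·δb/b)² + (-2·δx/x)² + (1·δa/a)²
  p term: (2×0.0362)² = 0.00525
  b term: (2×0.0273)² = 0.00297
  x term: (-2×0.0587)² = 0.0138
  a term: (1×0.0700)² = 0.00490
Total = 0.0269. Share from p = 0.00525/0.0269 = 0.195.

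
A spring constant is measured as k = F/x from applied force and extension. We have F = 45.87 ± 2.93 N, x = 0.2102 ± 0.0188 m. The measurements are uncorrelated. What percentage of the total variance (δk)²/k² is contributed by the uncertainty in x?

(δk/k)² = (1·δF/F)² + (-1·δx/x)²
  F term: (1×0.0639)² = 0.00408
  x term: (-1×0.0894)² = 0.00800
Total = 0.0121. Share from x = 0.00800/0.0121 = 0.662.

66.2%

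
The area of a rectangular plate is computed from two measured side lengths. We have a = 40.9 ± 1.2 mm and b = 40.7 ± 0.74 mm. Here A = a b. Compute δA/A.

0.0345

Relative error in a monomial: (δA/A)² = Σ (nᵢ · δxᵢ/xᵢ)².
  (1·δa/a)² = (1×0.0293)² = 0.000861;  (1·δb/b)² = (1×0.0182)² = 0.000331
δA/A = √(0.00119) = 0.0345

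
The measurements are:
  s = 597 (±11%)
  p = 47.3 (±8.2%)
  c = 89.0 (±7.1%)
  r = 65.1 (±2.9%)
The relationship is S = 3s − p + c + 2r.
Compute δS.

197

S is a linear combination, so absolute uncertainties add in quadrature:
  (3·δs)² = 38800;  (δp)² = 15.0;  (δc)² = 39.9;  (2·δr)² = 14.3
δS = √(38900) = 197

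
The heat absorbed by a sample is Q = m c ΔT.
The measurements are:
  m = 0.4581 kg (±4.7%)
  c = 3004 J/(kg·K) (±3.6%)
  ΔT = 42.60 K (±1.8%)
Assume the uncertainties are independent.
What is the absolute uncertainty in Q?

Each factor contributes (exponent × relative error)² to (δQ/Q)²:
  (1·δm/m)² = (1×0.0470)² = 0.00221;  (1·δc/c)² = (1×0.0360)² = 0.00130;  (1·δΔT/ΔT)² = (1×0.0180)² = 0.000324
δQ/Q = √(0.00383) = 0.0619
Q = 58620 J, so δQ = 0.0619 × 58620 = 3630 J.

3630 J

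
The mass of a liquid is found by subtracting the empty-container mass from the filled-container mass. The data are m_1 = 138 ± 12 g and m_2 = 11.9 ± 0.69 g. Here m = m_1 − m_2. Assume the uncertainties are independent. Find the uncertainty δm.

Sums and differences: (δm)² = Σ (cᵢ δxᵢ)².
  (δm_1)² = 144;  (δm_2)² = 0.476
δm = √(144) = 12.0 g

12.0 g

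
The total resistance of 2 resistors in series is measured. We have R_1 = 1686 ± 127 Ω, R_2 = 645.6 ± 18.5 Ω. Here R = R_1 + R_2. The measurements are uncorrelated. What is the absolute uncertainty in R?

128 Ω

Each term contributes (cᵢ δxᵢ)² to (δR)²:
  (δR_1)² = 16100;  (δR_2)² = 342
δR = √(16500) = 128 Ω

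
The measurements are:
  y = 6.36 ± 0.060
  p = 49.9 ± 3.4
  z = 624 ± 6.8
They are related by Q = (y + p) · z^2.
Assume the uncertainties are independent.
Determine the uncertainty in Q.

Let u = y + p = 56.3. δu = √(δy² + δp²) = √(0.00360 + 11.6) = 3.40, so δu/u = 0.0604.
Q is then a monomial in u, z:
δQ/Q = √((δu/u)² + (2·δz/z)²) = √(0.00365 + 0.000475) = 0.0643
Q = 2.19e+07, so δQ = 0.0643 × 2.19e+07 = 1.41e+06.

1.41e+06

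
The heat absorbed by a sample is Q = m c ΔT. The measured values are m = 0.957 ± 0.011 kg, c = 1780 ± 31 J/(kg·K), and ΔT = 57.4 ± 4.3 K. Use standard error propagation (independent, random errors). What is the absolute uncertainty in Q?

Since Q is a product/quotient, work with relative uncertainties:
  (1·δm/m)² = (1×0.0115)² = 0.000132;  (1·δc/c)² = (1×0.0174)² = 0.000303;  (1·δΔT/ΔT)² = (1×0.0749)² = 0.00561
δQ/Q = √(0.00605) = 0.0778
Q = 97800 J, so δQ = 0.0778 × 97800 = 7600 J.

7600 J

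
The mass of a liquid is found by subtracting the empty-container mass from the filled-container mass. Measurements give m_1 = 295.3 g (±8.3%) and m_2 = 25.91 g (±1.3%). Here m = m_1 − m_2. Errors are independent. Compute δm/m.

0.0910

Each term contributes (cᵢ δxᵢ)² to (δm)²:
  (δm_1)² = 601;  (δm_2)² = 0.113
δm = √(601) = 24.5 g
m = 269.4 g, so δm/m = 24.5/269.4 = 0.0910.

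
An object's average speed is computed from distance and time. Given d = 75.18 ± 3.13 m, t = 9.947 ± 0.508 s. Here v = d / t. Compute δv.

0.498 m/s

Each factor contributes (exponent × relative error)² to (δv/v)²:
  (1·δd/d)² = (1×0.0416)² = 0.00173;  (-1·δt/t)² = (-1×0.0511)² = 0.00261
δv/v = √(0.00434) = 0.0659
v = 7.558 m/s, so δv = 0.0659 × 7.558 = 0.498 m/s.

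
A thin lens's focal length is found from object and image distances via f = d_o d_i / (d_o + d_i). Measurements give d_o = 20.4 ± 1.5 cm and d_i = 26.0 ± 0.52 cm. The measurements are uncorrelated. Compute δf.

0.482 cm

∂f/∂d_o = (d_i/(d_o+d_i))² = 0.314;  ∂f/∂d_i = (d_o/(d_o+d_i))² = 0.193
δf = √((∂f/∂d_o · δd_o)² + (∂f/∂d_i · δd_i)²) = √(0.222 + 0.0101) = 0.482 cm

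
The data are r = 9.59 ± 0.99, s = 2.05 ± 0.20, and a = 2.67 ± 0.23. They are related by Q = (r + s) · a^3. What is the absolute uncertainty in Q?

Let u = r + s = 11.6. δu = √(δr² + δs²) = √(0.980 + 0.0400) = 1.01, so δu/u = 0.0868.
Q is then a monomial in u, a:
δQ/Q = √((δu/u)² + (3·δa/a)²) = √(0.00753 + 0.0668) = 0.273
Q = 222, so δQ = 0.273 × 222 = 60.4.

60.4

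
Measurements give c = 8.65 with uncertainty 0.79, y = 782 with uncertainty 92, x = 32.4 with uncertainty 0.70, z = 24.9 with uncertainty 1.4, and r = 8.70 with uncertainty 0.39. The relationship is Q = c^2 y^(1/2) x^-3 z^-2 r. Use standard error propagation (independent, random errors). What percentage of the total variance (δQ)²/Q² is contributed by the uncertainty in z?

(δQ/Q)² = (2·δc/c)² + (½·δy/y)² + (-3·δx/x)² + (-2·δz/z)² + (1·δr/r)²
  c term: (2×0.0913)² = 0.0334
  y term: (0.5×0.118)² = 0.00346
  x term: (-3×0.0216)² = 0.00420
  z term: (-2×0.0562)² = 0.0126
  r term: (1×0.0448)² = 0.00201
Total = 0.0557. Share from z = 0.0126/0.0557 = 0.227.

22.7%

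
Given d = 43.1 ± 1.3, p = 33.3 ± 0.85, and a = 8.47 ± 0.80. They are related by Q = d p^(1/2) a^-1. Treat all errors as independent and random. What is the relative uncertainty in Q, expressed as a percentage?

For a monomial Q ∝ d, p^(1/2), a^-1, fractional errors add in quadrature:
  (1·δd/d)² = (1×0.0302)² = 0.000910;  (½·δp/p)² = (0.5×0.0255)² = 0.000163;  (-1·δa/a)² = (-1×0.0945)² = 0.00892
δQ/Q = √(0.00999) = 0.1000

10.00%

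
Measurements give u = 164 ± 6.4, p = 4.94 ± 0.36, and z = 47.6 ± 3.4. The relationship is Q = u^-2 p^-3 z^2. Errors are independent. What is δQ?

0.000190

Relative error in a monomial: (δQ/Q)² = Σ (nᵢ · δxᵢ/xᵢ)².
  (-2·δu/u)² = (-2×0.0390)² = 0.00609;  (-3·δp/p)² = (-3×0.0729)² = 0.0478;  (2·δz/z)² = (2×0.0714)² = 0.0204
δQ/Q = √(0.0743) = 0.273
Q = 0.000699, so δQ = 0.273 × 0.000699 = 0.000190.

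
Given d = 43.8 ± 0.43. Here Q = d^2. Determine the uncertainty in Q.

37.7

For a monomial Q ∝ d^2, fractional errors add in quadrature:
  (2·δd/d)² = (2×0.00982)² = 0.000386
δQ/Q = √(0.000386) = 0.0196
Q = 1920, so δQ = 0.0196 × 1920 = 37.7.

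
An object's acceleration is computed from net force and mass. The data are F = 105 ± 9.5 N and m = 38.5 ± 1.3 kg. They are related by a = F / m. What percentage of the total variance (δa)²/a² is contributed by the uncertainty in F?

(δa/a)² = (1·δF/F)² + (-1·δm/m)²
  F term: (1×0.0905)² = 0.00819
  m term: (-1×0.0338)² = 0.00114
Total = 0.00933. Share from F = 0.00819/0.00933 = 0.878.

87.8%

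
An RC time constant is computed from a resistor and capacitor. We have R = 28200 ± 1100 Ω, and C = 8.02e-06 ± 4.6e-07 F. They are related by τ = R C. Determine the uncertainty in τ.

Relative error in a monomial: (δτ/τ)² = Σ (nᵢ · δxᵢ/xᵢ)².
  (1·δR/R)² = (1×0.0390)² = 0.00152;  (1·δC/C)² = (1×0.0574)² = 0.00329
δτ/τ = √(0.00481) = 0.0694
τ = 0.226 s, so δτ = 0.0694 × 0.226 = 0.0157 s.

0.0157 s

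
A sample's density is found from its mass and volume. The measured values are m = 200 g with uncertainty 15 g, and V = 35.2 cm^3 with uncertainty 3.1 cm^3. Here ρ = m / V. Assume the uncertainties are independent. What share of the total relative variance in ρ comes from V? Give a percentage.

58.0%

(δρ/ρ)² = (1·δm/m)² + (-1·δV/V)²
  m term: (1×0.0750)² = 0.00562
  V term: (-1×0.0881)² = 0.00776
Total = 0.0134. Share from V = 0.00776/0.0134 = 0.580.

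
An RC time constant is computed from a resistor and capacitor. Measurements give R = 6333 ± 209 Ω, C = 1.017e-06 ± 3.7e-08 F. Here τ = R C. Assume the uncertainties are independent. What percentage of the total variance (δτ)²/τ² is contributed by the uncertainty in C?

(δτ/τ)² = (1·δR/R)² + (1·δC/C)²
  R term: (1×0.0330)² = 0.00109
  C term: (1×0.0364)² = 0.00132
Total = 0.00241. Share from C = 0.00132/0.00241 = 0.549.

54.9%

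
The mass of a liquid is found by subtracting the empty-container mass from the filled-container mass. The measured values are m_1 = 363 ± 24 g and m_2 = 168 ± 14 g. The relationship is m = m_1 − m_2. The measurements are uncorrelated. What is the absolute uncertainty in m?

Each term contributes (cᵢ δxᵢ)² to (δm)²:
  (δm_1)² = 576;  (δm_2)² = 196
δm = √(772) = 27.8 g

27.8 g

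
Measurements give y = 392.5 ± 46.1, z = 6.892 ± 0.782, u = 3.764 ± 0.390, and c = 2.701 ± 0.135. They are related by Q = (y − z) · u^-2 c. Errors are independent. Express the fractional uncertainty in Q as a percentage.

24.4%

Let w = y − z = 385.6. δw = √(δy² + δz²) = √(2130 + 0.612) = 46.1, so δw/w = 0.120.
Q is then a monomial in w, u, c:
δQ/Q = √((δw/w)² + (-2·δu/u)² + (1·δc/c)²) = √(0.0143 + 0.0429 + 0.00250) = 0.244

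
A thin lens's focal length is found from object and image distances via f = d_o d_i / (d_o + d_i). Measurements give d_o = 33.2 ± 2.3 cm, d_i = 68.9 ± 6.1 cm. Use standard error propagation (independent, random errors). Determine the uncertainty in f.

1.23 cm

∂f/∂d_o = (d_i/(d_o+d_i))² = 0.455;  ∂f/∂d_i = (d_o/(d_o+d_i))² = 0.106
δf = √((∂f/∂d_o · δd_o)² + (∂f/∂d_i · δd_i)²) = √(1.10 + 0.416) = 1.23 cm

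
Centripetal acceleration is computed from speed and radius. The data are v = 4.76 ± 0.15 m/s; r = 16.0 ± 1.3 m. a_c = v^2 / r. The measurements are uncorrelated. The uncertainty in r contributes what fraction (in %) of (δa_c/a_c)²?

62.4%

(δa_c/a_c)² = (2·δv/v)² + (-1·δr/r)²
  v term: (2×0.0315)² = 0.00397
  r term: (-1×0.0813)² = 0.00660
Total = 0.0106. Share from r = 0.00660/0.0106 = 0.624.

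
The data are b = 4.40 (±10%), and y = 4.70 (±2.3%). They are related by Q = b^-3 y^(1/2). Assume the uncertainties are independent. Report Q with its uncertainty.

Since Q is a product/quotient, work with relative uncertainties:
  (-3·δb/b)² = (-3×0.100)² = 0.0900;  (½·δy/y)² = (0.5×0.0230)² = 0.000132
δQ/Q = √(0.0901) = 0.300
Q = 0.0255, so δQ = 0.300 × 0.0255 = 0.00764.

0.0255 ± 0.00764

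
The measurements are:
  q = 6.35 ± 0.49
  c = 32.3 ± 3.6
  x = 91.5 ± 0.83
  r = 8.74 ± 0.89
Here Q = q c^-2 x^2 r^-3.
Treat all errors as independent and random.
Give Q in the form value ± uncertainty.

Products/powers → add relative errors in quadrature, weighted by exponent:
  (1·δq/q)² = (1×0.0772)² = 0.00595;  (-2·δc/c)² = (-2×0.111)² = 0.0497;  (2·δx/x)² = (2×0.00907)² = 0.000329;  (-3·δr/r)² = (-3×0.102)² = 0.0933
δQ/Q = √(0.149) = 0.386
Q = 0.0763, so δQ = 0.386 × 0.0763 = 0.0295.

0.0763 ± 0.0295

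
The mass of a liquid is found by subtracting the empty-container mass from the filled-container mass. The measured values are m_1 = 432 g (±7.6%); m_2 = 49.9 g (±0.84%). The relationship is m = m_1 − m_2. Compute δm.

For a sum/difference, combine absolute errors in quadrature:
  (δm_1)² = 1080;  (δm_2)² = 0.176
δm = √(1080) = 32.8 g

32.8 g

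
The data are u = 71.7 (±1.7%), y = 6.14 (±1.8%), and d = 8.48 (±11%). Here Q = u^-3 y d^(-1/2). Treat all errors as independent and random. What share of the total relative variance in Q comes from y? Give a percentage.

(δQ/Q)² = (-3·δu/u)² + (1·δy/y)² + (−½·δd/d)²
  u term: (-3×0.0170)² = 0.00260
  y term: (1×0.0180)² = 0.000324
  d term: (-0.5×0.110)² = 0.00302
Total = 0.00595. Share from y = 0.000324/0.00595 = 0.0545.

5.45%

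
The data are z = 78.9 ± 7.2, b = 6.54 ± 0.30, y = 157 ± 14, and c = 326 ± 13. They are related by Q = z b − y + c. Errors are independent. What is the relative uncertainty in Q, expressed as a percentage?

Let p = z·b = 516. δp/p = √((1·δz/z)² + (1·δb/b)²) = √(0.00833 + 0.00210) = 0.102, so δp = 52.7.
Q = p − y + c: δQ = √(δp² + δy² + δc²) = √(2780 + 196 + 169) = 56.1
Q = 685, so δQ/Q = 56.1/685 = 0.0818.

8.18%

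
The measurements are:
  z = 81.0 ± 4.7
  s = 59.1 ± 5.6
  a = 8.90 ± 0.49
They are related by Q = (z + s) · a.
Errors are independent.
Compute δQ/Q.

Let u = z + s = 140. δu = √(δz² + δs²) = √(22.1 + 31.4) = 7.31, so δu/u = 0.0522.
Q is then a monomial in u, a:
δQ/Q = √((δu/u)² + (1·δa/a)²) = √(0.00272 + 0.00303) = 0.0759

0.0759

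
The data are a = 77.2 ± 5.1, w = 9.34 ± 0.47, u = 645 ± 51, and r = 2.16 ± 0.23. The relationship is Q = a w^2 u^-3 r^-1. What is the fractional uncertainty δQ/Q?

Q is a product of powers, so relative uncertainties combine in quadrature:
  (1·δa/a)² = (1×0.0661)² = 0.00436;  (2·δw/w)² = (2×0.0503)² = 0.0101;  (-3·δu/u)² = (-3×0.0791)² = 0.0563;  (-1·δr/r)² = (-1×0.106)² = 0.0113
δQ/Q = √(0.0821) = 0.287

0.287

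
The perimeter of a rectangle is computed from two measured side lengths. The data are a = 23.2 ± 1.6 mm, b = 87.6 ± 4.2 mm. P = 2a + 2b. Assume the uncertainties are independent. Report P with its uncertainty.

For a sum/difference, combine absolute errors in quadrature:
  (2·δa)² = 10.2;  (2·δb)² = 70.6
δP = √(80.8) = 8.99 mm
P = 222 mm.

222 ± 8.99 mm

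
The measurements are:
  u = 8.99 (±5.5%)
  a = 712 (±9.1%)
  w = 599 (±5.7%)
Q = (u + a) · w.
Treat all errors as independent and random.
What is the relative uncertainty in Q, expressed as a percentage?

10.6%

Let h = u + a = 721. δh = √(δu² + δa²) = √(0.244 + 4200) = 64.8, so δh/h = 0.0899.
Q is then a monomial in h, w:
δQ/Q = √((δh/h)² + (1·δw/w)²) = √(0.00808 + 0.00325) = 0.106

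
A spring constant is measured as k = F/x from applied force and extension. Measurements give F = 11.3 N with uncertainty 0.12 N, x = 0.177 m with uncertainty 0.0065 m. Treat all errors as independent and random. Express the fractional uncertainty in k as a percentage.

3.82%

k is a product of powers, so relative uncertainties combine in quadrature:
  (1·δF/F)² = (1×0.0106)² = 0.000113;  (-1·δx/x)² = (-1×0.0367)² = 0.00135
δk/k = √(0.00146) = 0.0382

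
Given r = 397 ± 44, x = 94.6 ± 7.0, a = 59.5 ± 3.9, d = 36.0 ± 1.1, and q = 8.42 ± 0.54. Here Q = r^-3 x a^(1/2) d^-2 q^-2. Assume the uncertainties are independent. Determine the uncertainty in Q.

4.7e-11

For a monomial Q ∝ r^-3, x, a^(1/2), d^-2, q^-2, fractional errors add in quadrature:
  (-3·δr/r)² = (-3×0.111)² = 0.111;  (1·δx/x)² = (1×0.0740)² = 0.00548;  (½·δa/a)² = (0.5×0.0655)² = 0.00107;  (-2·δd/d)² = (-2×0.0306)² = 0.00373;  (-2·δq/q)² = (-2×0.0641)² = 0.0165
δQ/Q = √(0.137) = 0.371
Q = 1.27e-10, so δQ = 0.371 × 1.27e-10 = 4.7e-11.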